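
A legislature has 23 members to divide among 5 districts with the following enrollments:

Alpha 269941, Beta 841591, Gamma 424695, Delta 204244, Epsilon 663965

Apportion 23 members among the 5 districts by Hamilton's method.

Alpha 3; Beta 8; Gamma 4; Delta 2; Epsilon 6

Total 2404436; standard divisor 2404436/23 ≈ 104540.696.
Standard quotas: Alpha 2.5822, Beta 8.0504, Gamma 4.0625, Delta 1.9537, Epsilon 6.3513.
Lower quotas: Alpha 2, Beta 8, Gamma 4, Delta 1, Epsilon 6 (sum 21, leaving 2 seats).
Remainders in descending order: Delta 0.9537, Alpha 0.5822, Epsilon 0.3513, Gamma 0.0625, Beta 0.0504.
The surplus seats go to Delta, Alpha.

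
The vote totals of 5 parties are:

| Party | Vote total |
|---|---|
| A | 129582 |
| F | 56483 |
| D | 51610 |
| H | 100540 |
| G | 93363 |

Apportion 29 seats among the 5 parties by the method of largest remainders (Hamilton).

A=9, F=4, D=3, H=7, G=6

The standard divisor is 431578/29 = 14882.
Standard quotas: A 8.7073, F 3.7954, D 3.4679, H 6.7558, G 6.2736.
Lower quotas: A 8, F 3, D 3, H 6, G 6 (sum 26, leaving 3 seats).
Remainders in descending order: F 0.7954, H 0.7558, A 0.7073, D 0.4679, G 0.2736.
The surplus seats go to F, H, A.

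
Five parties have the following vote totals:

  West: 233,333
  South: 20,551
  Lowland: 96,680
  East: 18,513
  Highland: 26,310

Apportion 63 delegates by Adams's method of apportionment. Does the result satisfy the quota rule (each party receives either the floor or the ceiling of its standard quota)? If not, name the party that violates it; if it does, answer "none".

Standard quotas: West 37.179, South 3.275, Lowland 15.405, East 2.950, Highland 4.192.
Adams allocation: West 36, South 4, Lowland 15, East 3, Highland 5.
West has quota 37.179 (lower 37, upper 38) but receives 36 — outside the quota interval.

West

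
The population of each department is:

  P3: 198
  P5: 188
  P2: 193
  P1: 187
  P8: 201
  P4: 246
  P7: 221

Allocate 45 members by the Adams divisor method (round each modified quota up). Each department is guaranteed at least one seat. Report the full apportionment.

Standard divisor 1434/45 ≈ 31.867; standard quotas: P3 6.213, P5 5.900, P2 6.056, P1 5.868, P8 6.308, P4 7.720, P7 6.935.
Rounding up gives 7, 6, 7, 6, 7, 8, 7 = 48 seats, so the divisor must be adjusted.
With modified divisor 34: modified quotas P3 5.824, P5 5.529, P2 5.676, P1 5.500, P8 5.912, P4 7.235, P7 6.500.
Rounding up: P3 6, P5 6, P2 6, P1 6, P8 6, P4 8, P7 7 (total 45).

P3: 6; P5: 6; P2: 6; P1: 6; P8: 6; P4: 8; P7: 7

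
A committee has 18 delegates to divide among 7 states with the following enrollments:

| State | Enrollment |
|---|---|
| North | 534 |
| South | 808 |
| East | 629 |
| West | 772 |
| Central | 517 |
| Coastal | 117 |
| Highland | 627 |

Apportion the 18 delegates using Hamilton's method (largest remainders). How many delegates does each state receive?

Total 4004; standard divisor 4004/18 ≈ 222.444.
Standard quotas: North 2.401, South 3.632, East 2.828, West 3.471, Central 2.324, Coastal 0.526, Highland 2.819.
Lower quotas: North 2, South 3, East 2, West 3, Central 2, Coastal 0, Highland 2 (sum 14, leaving 4 seats).
Remainders in descending order: East 0.828, Highland 0.819, South 0.632, Coastal 0.526, West 0.471, North 0.401, Central 0.324.
Largest remainders: East, Highland, South, Coastal receive the extra seats.

North 2, South 4, East 3, West 3, Central 2, Coastal 1, Highland 3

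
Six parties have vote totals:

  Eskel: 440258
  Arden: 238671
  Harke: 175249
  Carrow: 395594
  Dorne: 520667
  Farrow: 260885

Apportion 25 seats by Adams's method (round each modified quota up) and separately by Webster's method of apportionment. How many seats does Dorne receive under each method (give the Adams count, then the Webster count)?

6 and 7

Adams: Eskel 6, Arden 3, Harke 2, Carrow 5, Dorne 6, Farrow 3.
Webster: Eskel 5, Arden 3, Harke 2, Carrow 5, Dorne 7, Farrow 3.
Dorne gets 6 under Adams and 7 under Webster.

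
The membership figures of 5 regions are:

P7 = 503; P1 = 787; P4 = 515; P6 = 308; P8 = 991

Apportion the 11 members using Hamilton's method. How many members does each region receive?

P7=2, P1=3, P4=2, P6=1, P8=3

Standard divisor: 3104 ÷ 11 ≈ 282.182.
Standard quotas: P7 1.783, P1 2.789, P4 1.825, P6 1.091, P8 3.512.
Lower quotas: P7 1, P1 2, P4 1, P6 1, P8 3 (sum 8, leaving 3 seats).
Remainders in descending order: P4 0.825, P1 0.789, P7 0.783, P8 0.512, P6 0.091.
The surplus seats go to P4, P1, P7.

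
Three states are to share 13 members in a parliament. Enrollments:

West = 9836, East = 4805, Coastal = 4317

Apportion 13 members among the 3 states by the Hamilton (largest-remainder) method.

West=7, East=3, Coastal=3

The standard divisor is 18958/13 ≈ 1458.308.
Standard quotas: West 6.7448, East 3.2949, Coastal 2.9603.
Lower quotas: West 6, East 3, Coastal 2 (sum 11, leaving 2 seats).
Remainders in descending order: Coastal 0.9603, West 0.7448, East 0.2949.
The surplus seats go to Coastal, West.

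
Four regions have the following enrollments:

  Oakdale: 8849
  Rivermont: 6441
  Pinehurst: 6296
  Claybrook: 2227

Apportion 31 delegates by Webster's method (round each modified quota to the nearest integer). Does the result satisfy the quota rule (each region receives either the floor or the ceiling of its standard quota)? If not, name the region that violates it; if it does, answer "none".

none

Standard quotas: Oakdale 11.520, Rivermont 8.385, Pinehurst 8.196, Claybrook 2.899.
Webster allocation: Oakdale 12, Rivermont 8, Pinehurst 8, Claybrook 3.
Every allocation lies between the lower and upper quota.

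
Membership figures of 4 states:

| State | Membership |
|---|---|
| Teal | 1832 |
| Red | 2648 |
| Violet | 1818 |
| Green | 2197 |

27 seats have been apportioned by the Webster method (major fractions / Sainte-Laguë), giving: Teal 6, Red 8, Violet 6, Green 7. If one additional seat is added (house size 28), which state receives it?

Priority for the next seat is population ÷ (current seats + 0.5).
Priorities: Teal 281.846, Red 311.529, Violet 279.692, Green 292.933.
Highest priority: Red.

Red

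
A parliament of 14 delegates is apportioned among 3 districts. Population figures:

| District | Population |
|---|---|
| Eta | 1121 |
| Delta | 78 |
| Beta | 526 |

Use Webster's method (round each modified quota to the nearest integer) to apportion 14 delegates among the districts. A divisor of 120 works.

Eta 9, Delta 1, Beta 4

With modified divisor 120: modified quotas Eta 9.342, Delta 0.650, Beta 4.383.
Rounding to the nearest integer: Eta 9, Delta 1, Beta 4 (total 14).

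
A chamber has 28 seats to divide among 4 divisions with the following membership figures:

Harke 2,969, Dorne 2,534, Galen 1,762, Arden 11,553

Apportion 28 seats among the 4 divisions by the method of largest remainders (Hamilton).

Standard divisor: 18818 ÷ 28 ≈ 672.071.
Standard quotas: Harke 4.4177, Dorne 3.7704, Galen 2.6217, Arden 17.1901.
Lower quotas: Harke 4, Dorne 3, Galen 2, Arden 17 (sum 26, leaving 2 seats).
Remainders in descending order: Dorne 0.7704, Galen 0.6217, Harke 0.4177, Arden 0.1901.
Largest remainders: Dorne, Galen receive the extra seats.

Harke=4, Dorne=4, Galen=3, Arden=17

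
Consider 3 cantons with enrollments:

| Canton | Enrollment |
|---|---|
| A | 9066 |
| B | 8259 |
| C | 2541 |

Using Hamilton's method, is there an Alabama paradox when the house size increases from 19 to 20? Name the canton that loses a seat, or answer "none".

At 19 seats: A 9, B 8, C 2.
At 20 seats: A 9, B 8, C 3.
No canton's allocation decreased.

none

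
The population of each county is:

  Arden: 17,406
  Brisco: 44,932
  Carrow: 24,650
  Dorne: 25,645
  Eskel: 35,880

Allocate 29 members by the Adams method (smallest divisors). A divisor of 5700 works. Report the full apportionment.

With modified divisor 5700: modified quotas Arden 3.054, Brisco 7.883, Carrow 4.325, Dorne 4.499, Eskel 6.295.
Rounding up: Arden 4, Brisco 8, Carrow 5, Dorne 5, Eskel 7 (total 29).

Arden 4, Brisco 8, Carrow 5, Dorne 5, Eskel 7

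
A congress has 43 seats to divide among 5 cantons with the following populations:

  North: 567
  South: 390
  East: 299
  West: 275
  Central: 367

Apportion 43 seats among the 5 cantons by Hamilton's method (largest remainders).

North: 13, South: 9, East: 7, West: 6, Central: 8

The standard divisor is 1898/43 ≈ 44.14.
Standard quotas: North 12.846, South 8.836, East 6.774, West 6.230, Central 8.315.
Lower quotas: North 12, South 8, East 6, West 6, Central 8 (sum 40, leaving 3 seats).
Remainders in descending order: North 0.846, South 0.836, East 0.774, Central 0.315, West 0.230.
The surplus seats go to North, South, East.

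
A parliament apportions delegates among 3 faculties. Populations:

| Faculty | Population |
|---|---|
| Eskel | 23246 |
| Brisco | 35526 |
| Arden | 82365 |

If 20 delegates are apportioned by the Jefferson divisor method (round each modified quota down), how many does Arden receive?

Standard divisor 141137/20 ≈ 7056.85; standard quotas: Eskel 3.294, Brisco 5.034, Arden 11.672.
Rounding down gives 3, 5, 11 = 19 seats, so the divisor must be adjusted.
With modified divisor 6600: modified quotas Eskel 3.522, Brisco 5.383, Arden 12.480.
Rounding down: Eskel 3, Brisco 5, Arden 12 (total 20).
Arden receives 12.

12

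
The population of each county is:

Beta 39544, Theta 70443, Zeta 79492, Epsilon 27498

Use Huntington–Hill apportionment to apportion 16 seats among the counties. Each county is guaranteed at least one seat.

Beta: 3; Theta: 5; Zeta: 6; Epsilon: 2

With divisor 13687: modified quotas Beta 2.889, Theta 5.147, Zeta 5.808, Epsilon 2.009.
Geometric-mean thresholds: Beta √(2·3)=2.449, Theta √(5·6)=5.477, Zeta √(5·6)=5.477, Epsilon √(2·3)=2.449.
Each quota rounded against its threshold gives Beta 3, Theta 5, Zeta 6, Epsilon 2 (total 16).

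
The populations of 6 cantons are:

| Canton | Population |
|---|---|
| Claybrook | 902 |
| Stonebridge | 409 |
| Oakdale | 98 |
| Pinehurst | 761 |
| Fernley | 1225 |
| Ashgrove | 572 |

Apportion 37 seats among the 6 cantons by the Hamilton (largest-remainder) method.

Standard divisor: 3967 ÷ 37 ≈ 107.216.
Standard quotas: Claybrook 8.413, Stonebridge 3.815, Oakdale 0.914, Pinehurst 7.098, Fernley 11.426, Ashgrove 5.335.
Lower quotas: Claybrook 8, Stonebridge 3, Oakdale 0, Pinehurst 7, Fernley 11, Ashgrove 5 (sum 34, leaving 3 seats).
Remainders in descending order: Oakdale 0.914, Stonebridge 0.815, Fernley 0.426, Claybrook 0.413, Ashgrove 0.335, Pinehurst 0.098.
Largest remainders: Oakdale, Stonebridge, Fernley receive the extra seats.

Claybrook=8, Stonebridge=4, Oakdale=1, Pinehurst=7, Fernley=12, Ashgrove=5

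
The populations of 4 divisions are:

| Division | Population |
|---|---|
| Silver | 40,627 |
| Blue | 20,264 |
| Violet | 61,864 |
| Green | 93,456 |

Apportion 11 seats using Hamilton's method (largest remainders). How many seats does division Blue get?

The standard divisor is 216211/11 ≈ 19655.545.
Standard quotas: Silver 2.0669, Blue 1.0310, Violet 3.1474, Green 4.7547.
Lower quotas: Silver 2, Blue 1, Violet 3, Green 4 (sum 10, leaving 1 seat).
Remainders in descending order: Green 0.7547, Violet 0.1474, Silver 0.0669, Blue 0.0310.
Largest remainder: Green receives the extra seat.
Blue receives 1.

1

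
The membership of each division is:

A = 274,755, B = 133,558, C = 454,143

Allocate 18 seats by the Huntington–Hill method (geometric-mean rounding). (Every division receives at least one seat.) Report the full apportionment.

A 6, B 3, C 9

With divisor 49017: modified quotas A 5.605, B 2.725, C 9.265.
Geometric-mean thresholds: A √(5·6)=5.477, B √(2·3)=2.449, C √(9·10)=9.487.
Each quota rounded against its threshold gives A 6, B 3, C 9 (total 18).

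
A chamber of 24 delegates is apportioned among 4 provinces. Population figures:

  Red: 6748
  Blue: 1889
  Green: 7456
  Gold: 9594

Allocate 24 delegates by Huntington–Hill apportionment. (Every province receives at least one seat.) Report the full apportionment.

With divisor 1086: modified quotas Red 6.214, Blue 1.739, Green 6.866, Gold 8.834.
Geometric-mean thresholds: Red √(6·7)=6.481, Blue √(1·2)=1.414, Green √(6·7)=6.481, Gold √(8·9)=8.485.
Each quota rounded against its threshold gives Red 6, Blue 2, Green 7, Gold 9 (total 24).

Red: 6, Blue: 2, Green: 7, Gold: 9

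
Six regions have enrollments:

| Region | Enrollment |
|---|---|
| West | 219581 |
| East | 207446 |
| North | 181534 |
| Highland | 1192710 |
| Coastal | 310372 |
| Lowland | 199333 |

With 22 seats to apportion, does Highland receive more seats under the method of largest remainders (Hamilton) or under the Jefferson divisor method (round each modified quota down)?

Hamilton: West 2, East 2, North 2, Highland 11, Coastal 3, Lowland 2.
Jefferson: West 2, East 2, North 1, Highland 12, Coastal 3, Lowland 2.
Highland gets 11 under Hamilton and 12 under Jefferson.

Jefferson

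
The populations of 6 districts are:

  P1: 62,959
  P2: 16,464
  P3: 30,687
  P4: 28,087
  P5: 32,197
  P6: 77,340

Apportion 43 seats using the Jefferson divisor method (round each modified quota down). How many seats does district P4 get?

Standard divisor 247734/43 ≈ 5761.256; standard quotas: P1 10.928, P2 2.858, P3 5.326, P4 4.875, P5 5.589, P6 13.424.
Rounding down gives 10, 2, 5, 4, 5, 13 = 39 seats, so the divisor must be adjusted.
With modified divisor 5400: modified quotas P1 11.659, P2 3.049, P3 5.683, P4 5.201, P5 5.962, P6 14.322.
Rounding down: P1 11, P2 3, P3 5, P4 5, P5 5, P6 14 (total 43).
P4 receives 5.

5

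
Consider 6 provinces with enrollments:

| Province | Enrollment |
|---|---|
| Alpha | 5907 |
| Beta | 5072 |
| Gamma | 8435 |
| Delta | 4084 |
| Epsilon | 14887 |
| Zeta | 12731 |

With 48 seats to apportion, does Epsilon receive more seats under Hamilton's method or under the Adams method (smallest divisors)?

Hamilton: Alpha 5, Beta 5, Gamma 8, Delta 4, Epsilon 14, Zeta 12.
Adams: Alpha 6, Beta 5, Gamma 8, Delta 4, Epsilon 13, Zeta 12.
Epsilon gets 14 under Hamilton and 13 under Adams.

Hamilton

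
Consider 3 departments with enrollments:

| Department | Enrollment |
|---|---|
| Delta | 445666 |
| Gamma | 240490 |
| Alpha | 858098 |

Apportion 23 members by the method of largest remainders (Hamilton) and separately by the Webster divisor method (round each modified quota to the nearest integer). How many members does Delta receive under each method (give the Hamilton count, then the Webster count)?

7 and 6

Hamilton: Delta 7, Gamma 3, Alpha 13.
Webster: Delta 6, Gamma 4, Alpha 13.
Delta gets 7 under Hamilton and 6 under Webster.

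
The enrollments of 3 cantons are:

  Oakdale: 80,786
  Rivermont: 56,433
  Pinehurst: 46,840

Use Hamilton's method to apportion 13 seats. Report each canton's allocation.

Oakdale=6; Rivermont=4; Pinehurst=3

The standard divisor is 184059/13 ≈ 14158.385.
Standard quotas: Oakdale 5.7059, Rivermont 3.9858, Pinehurst 3.3083.
Lower quotas: Oakdale 5, Rivermont 3, Pinehurst 3 (sum 11, leaving 2 seats).
Remainders in descending order: Rivermont 0.9858, Oakdale 0.7059, Pinehurst 0.3083.
Largest remainders: Rivermont, Oakdale receive the extra seats.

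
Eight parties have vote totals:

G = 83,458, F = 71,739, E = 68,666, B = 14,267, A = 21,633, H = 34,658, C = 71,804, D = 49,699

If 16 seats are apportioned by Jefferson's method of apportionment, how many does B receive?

Standard divisor 415924/16 ≈ 25995.25; standard quotas: G 3.211, F 2.760, E 2.641, B 0.549, A 0.832, H 1.333, C 2.762, D 1.912.
Rounding down gives 3, 2, 2, 0, 0, 1, 2, 1 = 11 seats, so the divisor must be adjusted.
With modified divisor 21200: modified quotas G 3.937, F 3.384, E 3.239, B 0.673, A 1.020, H 1.635, C 3.387, D 2.344.
Rounding down: G 3, F 3, E 3, B 0, A 1, H 1, C 3, D 2 (total 16).
B receives 0.

0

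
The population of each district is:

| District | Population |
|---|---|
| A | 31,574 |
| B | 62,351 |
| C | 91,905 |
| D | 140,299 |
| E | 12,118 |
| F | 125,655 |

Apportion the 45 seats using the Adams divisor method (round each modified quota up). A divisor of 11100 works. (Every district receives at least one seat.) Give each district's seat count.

A 3; B 6; C 9; D 13; E 2; F 12

With modified divisor 11100: modified quotas A 2.845, B 5.617, C 8.280, D 12.640, E 1.092, F 11.320.
Rounding up: A 3, B 6, C 9, D 13, E 2, F 12 (total 45).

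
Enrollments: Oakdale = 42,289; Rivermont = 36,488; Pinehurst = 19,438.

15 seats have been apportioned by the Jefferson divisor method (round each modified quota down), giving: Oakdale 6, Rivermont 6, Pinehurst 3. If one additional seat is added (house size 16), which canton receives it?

Priority for the next seat is population ÷ (current seats + 1).
Priorities: Oakdale 6041.286, Rivermont 5212.571, Pinehurst 4859.500.
Highest priority: Oakdale.

Oakdale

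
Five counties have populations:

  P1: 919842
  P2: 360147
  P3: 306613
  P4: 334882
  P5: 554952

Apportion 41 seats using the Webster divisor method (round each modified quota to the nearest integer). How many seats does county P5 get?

Standard divisor 2476436/41 ≈ 60400.878; standard quotas: P1 15.229, P2 5.963, P3 5.076, P4 5.544, P5 9.188.
Rounding to the nearest integer gives P1 15, P2 6, P3 5, P4 6, P5 9 — total 41, matching the house size, so no adjustment is needed.
P5 receives 9.

9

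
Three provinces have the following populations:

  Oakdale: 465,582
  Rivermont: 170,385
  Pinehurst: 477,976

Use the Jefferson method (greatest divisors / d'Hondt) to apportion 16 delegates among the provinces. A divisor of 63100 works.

With modified divisor 63100: modified quotas Oakdale 7.378, Rivermont 2.700, Pinehurst 7.575.
Rounding down: Oakdale 7, Rivermont 2, Pinehurst 7 (total 16).

Oakdale 7, Rivermont 2, Pinehurst 7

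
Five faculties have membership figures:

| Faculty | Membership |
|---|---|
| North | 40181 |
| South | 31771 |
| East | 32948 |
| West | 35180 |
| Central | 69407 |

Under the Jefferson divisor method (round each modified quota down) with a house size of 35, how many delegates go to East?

Standard divisor 209487/35 ≈ 5985.343; standard quotas: North 6.713, South 5.308, East 5.505, West 5.878, Central 11.596.
Rounding down gives 6, 5, 5, 5, 11 = 32 seats, so the divisor must be adjusted.
With modified divisor 5600: modified quotas North 7.175, South 5.673, East 5.884, West 6.282, Central 12.394.
Rounding down: North 7, South 5, East 5, West 6, Central 12 (total 35).
East receives 5.

5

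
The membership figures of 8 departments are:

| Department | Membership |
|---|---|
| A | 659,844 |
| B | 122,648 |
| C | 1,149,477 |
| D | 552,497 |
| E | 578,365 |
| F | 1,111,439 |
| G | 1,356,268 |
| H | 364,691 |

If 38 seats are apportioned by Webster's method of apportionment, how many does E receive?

4

Standard divisor 5895229/38 ≈ 155137.605; standard quotas: A 4.253, B 0.791, C 7.409, D 3.561, E 3.728, F 7.164, G 8.742, H 2.351.
Rounding to the nearest integer gives A 4, B 1, C 7, D 4, E 4, F 7, G 9, H 2 — total 38, matching the house size, so no adjustment is needed.
E receives 4.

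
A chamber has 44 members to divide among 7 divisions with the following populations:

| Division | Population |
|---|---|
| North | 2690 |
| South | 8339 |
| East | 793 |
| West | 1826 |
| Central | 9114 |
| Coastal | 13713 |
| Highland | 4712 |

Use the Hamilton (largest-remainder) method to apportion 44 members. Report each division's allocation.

Total 41187; standard divisor 41187/44 ≈ 936.068.
Standard quotas: North 2.8737, South 8.9085, East 0.8472, West 1.9507, Central 9.7365, Coastal 14.6496, Highland 5.0338.
Lower quotas: North 2, South 8, East 0, West 1, Central 9, Coastal 14, Highland 5 (sum 39, leaving 5 seats).
Remainders in descending order: West 0.9507, South 0.9085, North 0.8737, East 0.8472, Central 0.7365, Coastal 0.6496, Highland 0.0338.
Largest remainders: West, South, North, East, Central receive the extra seats.

North: 3, South: 9, East: 1, West: 2, Central: 10, Coastal: 14, Highland: 5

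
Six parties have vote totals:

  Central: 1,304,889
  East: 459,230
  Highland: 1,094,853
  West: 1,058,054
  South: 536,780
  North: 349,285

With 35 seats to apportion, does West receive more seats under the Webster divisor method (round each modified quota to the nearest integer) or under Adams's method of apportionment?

Webster

Webster: Central 9, East 3, Highland 8, West 8, South 4, North 3.
Adams: Central 9, East 4, Highland 8, West 7, South 4, North 3.
West gets 8 under Webster and 7 under Adams.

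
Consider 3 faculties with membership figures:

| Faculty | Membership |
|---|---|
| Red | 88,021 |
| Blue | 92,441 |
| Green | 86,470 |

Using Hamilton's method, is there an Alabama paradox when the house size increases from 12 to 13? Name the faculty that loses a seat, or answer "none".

none

At 12 seats: Red 4, Blue 4, Green 4.
At 13 seats: Red 4, Blue 5, Green 4.
No faculty's allocation decreased.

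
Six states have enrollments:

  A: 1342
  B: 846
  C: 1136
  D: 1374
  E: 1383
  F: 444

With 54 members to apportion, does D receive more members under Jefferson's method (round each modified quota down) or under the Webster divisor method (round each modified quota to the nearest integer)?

Jefferson: A 11, B 7, C 9, D 12, E 12, F 3.
Webster: A 11, B 7, C 9, D 11, E 12, F 4.
D gets 12 under Jefferson and 11 under Webster.

Jefferson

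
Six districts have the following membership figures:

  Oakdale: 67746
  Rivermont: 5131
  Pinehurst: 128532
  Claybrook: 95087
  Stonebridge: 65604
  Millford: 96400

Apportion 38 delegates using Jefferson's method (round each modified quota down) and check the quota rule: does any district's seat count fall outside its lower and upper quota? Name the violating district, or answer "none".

none

Standard quotas: Oakdale 5.615, Rivermont 0.425, Pinehurst 10.653, Claybrook 7.881, Stonebridge 5.437, Millford 7.990.
Jefferson allocation: Oakdale 6, Rivermont 0, Pinehurst 11, Claybrook 8, Stonebridge 5, Millford 8.
Every allocation lies between the lower and upper quota.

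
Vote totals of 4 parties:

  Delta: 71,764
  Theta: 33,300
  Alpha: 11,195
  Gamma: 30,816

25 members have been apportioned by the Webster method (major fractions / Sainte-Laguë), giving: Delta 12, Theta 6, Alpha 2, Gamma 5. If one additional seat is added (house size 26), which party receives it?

Priority for the next seat is population ÷ (current seats + 0.5).
Priorities: Delta 5741.120, Theta 5123.077, Alpha 4478.000, Gamma 5602.909.
Highest priority: Delta.

Delta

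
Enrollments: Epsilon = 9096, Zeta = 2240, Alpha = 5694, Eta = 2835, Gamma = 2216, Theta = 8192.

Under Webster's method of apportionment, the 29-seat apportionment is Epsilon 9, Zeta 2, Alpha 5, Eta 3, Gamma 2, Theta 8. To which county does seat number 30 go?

Priority for the next seat is population ÷ (current seats + 0.5).
Priorities: Epsilon 957.474, Zeta 896.000, Alpha 1035.273, Eta 810.000, Gamma 886.400, Theta 963.765.
Highest priority: Alpha.

Alpha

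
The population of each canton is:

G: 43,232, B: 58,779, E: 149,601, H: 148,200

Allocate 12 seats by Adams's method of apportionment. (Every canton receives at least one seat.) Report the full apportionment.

Standard divisor 399812/12 ≈ 33317.667; standard quotas: G 1.298, B 1.764, E 4.490, H 4.448.
Rounding up gives 2, 2, 5, 5 = 14 seats, so the divisor must be adjusted.
With modified divisor 40300: modified quotas G 1.073, B 1.459, E 3.712, H 3.677.
Rounding up: G 2, B 2, E 4, H 4 (total 12).

G: 2, B: 2, E: 4, H: 4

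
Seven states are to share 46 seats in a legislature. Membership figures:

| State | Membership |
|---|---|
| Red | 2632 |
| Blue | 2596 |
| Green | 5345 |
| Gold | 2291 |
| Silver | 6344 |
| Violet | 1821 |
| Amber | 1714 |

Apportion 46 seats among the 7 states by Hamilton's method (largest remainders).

Standard divisor: 22743 ÷ 46 ≈ 494.413.
Standard quotas: Red 5.3235, Blue 5.2507, Green 10.8108, Gold 4.6338, Silver 12.8314, Violet 3.6832, Amber 3.4667.
Lower quotas: Red 5, Blue 5, Green 10, Gold 4, Silver 12, Violet 3, Amber 3 (sum 42, leaving 4 seats).
Remainders in descending order: Silver 0.8314, Green 0.8108, Violet 0.6832, Gold 0.6338, Amber 0.4667, Red 0.3235, Blue 0.2507.
Largest remainders: Silver, Green, Violet, Gold receive the extra seats.

Red: 5, Blue: 5, Green: 11, Gold: 5, Silver: 13, Violet: 4, Amber: 3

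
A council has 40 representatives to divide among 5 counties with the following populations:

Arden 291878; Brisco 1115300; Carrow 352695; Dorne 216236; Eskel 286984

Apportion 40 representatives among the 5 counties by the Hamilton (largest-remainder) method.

Arden: 5, Brisco: 20, Carrow: 6, Dorne: 4, Eskel: 5

The standard divisor is 2263093/40 ≈ 56577.325.
Standard quotas: Arden 5.1589, Brisco 19.7128, Carrow 6.2339, Dorne 3.8220, Eskel 5.0724.
Lower quotas: Arden 5, Brisco 19, Carrow 6, Dorne 3, Eskel 5 (sum 38, leaving 2 seats).
Remainders in descending order: Dorne 0.8220, Brisco 0.7128, Carrow 0.2339, Arden 0.1589, Eskel 0.0724.
The surplus seats go to Dorne, Brisco.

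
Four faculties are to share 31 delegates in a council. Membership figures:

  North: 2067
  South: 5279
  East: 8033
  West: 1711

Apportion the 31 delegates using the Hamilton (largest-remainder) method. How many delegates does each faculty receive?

The standard divisor is 17090/31 ≈ 551.29.
Standard quotas: North 3.7494, South 9.5757, East 14.5713, West 3.1036.
Lower quotas: North 3, South 9, East 14, West 3 (sum 29, leaving 2 seats).
Remainders in descending order: North 0.7494, South 0.5757, East 0.5713, West 0.1036.
The surplus seats go to North, South.

North: 4; South: 10; East: 14; West: 3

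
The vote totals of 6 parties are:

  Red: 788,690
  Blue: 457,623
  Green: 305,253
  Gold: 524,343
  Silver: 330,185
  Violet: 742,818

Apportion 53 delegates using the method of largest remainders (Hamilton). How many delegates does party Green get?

Standard divisor: 3148912 ÷ 53 ≈ 59413.434.
Standard quotas: Red 13.2746, Blue 7.7023, Green 5.1378, Gold 8.8253, Silver 5.5574, Violet 12.5025.
Lower quotas: Red 13, Blue 7, Green 5, Gold 8, Silver 5, Violet 12 (sum 50, leaving 3 seats).
Remainders in descending order: Gold 0.8253, Blue 0.7023, Silver 0.5574, Violet 0.5025, Red 0.2746, Green 0.1378.
The surplus seats go to Gold, Blue, Silver.
Green receives 5.

5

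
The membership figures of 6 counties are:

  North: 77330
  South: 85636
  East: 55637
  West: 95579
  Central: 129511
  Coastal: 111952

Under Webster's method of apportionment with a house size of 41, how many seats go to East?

4

Standard divisor 555645/41 ≈ 13552.317; standard quotas: North 5.706, South 6.319, East 4.105, West 7.053, Central 9.556, Coastal 8.261.
Rounding to the nearest integer gives North 6, South 6, East 4, West 7, Central 10, Coastal 8 — total 41, matching the house size, so no adjustment is needed.
East receives 4.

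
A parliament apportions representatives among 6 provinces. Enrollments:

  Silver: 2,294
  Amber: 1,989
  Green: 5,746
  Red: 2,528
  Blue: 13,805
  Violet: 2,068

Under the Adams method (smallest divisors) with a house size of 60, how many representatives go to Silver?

5

Standard divisor 28430/60 ≈ 473.833; standard quotas: Silver 4.841, Amber 4.198, Green 12.127, Red 5.335, Blue 29.135, Violet 4.364.
Rounding up gives 5, 5, 13, 6, 30, 5 = 64 seats, so the divisor must be adjusted.
With modified divisor 500: modified quotas Silver 4.588, Amber 3.978, Green 11.492, Red 5.056, Blue 27.610, Violet 4.136.
Rounding up: Silver 5, Amber 4, Green 12, Red 6, Blue 28, Violet 5 (total 60).
Silver receives 5.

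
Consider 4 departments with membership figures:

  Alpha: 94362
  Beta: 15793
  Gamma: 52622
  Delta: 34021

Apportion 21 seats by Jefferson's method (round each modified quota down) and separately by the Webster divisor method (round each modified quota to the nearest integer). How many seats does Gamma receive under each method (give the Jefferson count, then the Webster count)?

Jefferson: Alpha 11, Beta 1, Gamma 6, Delta 3.
Webster: Alpha 10, Beta 2, Gamma 5, Delta 4.
Gamma gets 6 under Jefferson and 5 under Webster.

6 and 5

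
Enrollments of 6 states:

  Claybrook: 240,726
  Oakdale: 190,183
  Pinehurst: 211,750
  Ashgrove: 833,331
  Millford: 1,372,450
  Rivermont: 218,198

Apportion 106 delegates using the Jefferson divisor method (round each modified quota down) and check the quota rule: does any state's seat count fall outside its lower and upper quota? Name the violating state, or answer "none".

Standard quotas: Claybrook 8.321, Oakdale 6.574, Pinehurst 7.319, Ashgrove 28.805, Millford 47.439, Rivermont 7.542.
Jefferson allocation: Claybrook 8, Oakdale 6, Pinehurst 7, Ashgrove 29, Millford 49, Rivermont 7.
Millford has quota 47.439 (lower 47, upper 48) but receives 49 — outside the quota interval.

Millford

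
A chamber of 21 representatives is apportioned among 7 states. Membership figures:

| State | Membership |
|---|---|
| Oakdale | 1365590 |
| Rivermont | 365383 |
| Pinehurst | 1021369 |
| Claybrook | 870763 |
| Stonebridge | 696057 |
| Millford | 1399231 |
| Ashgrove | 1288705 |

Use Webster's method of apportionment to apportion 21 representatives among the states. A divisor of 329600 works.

With modified divisor 329600: modified quotas Oakdale 4.143, Rivermont 1.109, Pinehurst 3.099, Claybrook 2.642, Stonebridge 2.112, Millford 4.245, Ashgrove 3.910.
Rounding to the nearest integer: Oakdale 4, Rivermont 1, Pinehurst 3, Claybrook 3, Stonebridge 2, Millford 4, Ashgrove 4 (total 21).

Oakdale: 4, Rivermont: 1, Pinehurst: 3, Claybrook: 3, Stonebridge: 2, Millford: 4, Ashgrove: 4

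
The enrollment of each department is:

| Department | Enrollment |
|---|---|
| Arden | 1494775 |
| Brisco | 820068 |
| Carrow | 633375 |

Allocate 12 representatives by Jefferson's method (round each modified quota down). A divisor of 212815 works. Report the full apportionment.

With modified divisor 212815: modified quotas Arden 7.024, Brisco 3.853, Carrow 2.976.
Rounding down: Arden 7, Brisco 3, Carrow 2 (total 12).

Arden: 7, Brisco: 3, Carrow: 2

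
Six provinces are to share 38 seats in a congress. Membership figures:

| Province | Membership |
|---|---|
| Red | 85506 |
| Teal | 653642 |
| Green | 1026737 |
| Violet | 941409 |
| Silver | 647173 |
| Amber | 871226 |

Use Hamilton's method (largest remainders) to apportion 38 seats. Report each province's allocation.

Standard divisor: 4225693 ÷ 38 ≈ 111202.447.
Standard quotas: Red 0.7689, Teal 5.8779, Green 9.2330, Violet 8.4657, Silver 5.8198, Amber 7.8346.
Lower quotas: Red 0, Teal 5, Green 9, Violet 8, Silver 5, Amber 7 (sum 34, leaving 4 seats).
Remainders in descending order: Teal 0.8779, Amber 0.8346, Silver 0.8198, Red 0.7689, Violet 0.4657, Green 0.2330.
Largest remainders: Teal, Amber, Silver, Red receive the extra seats.

Red 1, Teal 6, Green 9, Violet 8, Silver 6, Amber 8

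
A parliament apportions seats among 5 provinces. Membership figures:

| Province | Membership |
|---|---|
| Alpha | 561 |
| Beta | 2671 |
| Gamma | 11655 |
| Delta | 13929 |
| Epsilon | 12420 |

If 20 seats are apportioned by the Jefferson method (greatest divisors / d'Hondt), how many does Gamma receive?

6

Standard divisor 41236/20 ≈ 2061.8; standard quotas: Alpha 0.272, Beta 1.295, Gamma 5.653, Delta 6.756, Epsilon 6.024.
Rounding down gives 0, 1, 5, 6, 6 = 18 seats, so the divisor must be adjusted.
With modified divisor 1900: modified quotas Alpha 0.295, Beta 1.406, Gamma 6.134, Delta 7.331, Epsilon 6.537.
Rounding down: Alpha 0, Beta 1, Gamma 6, Delta 7, Epsilon 6 (total 20).
Gamma receives 6.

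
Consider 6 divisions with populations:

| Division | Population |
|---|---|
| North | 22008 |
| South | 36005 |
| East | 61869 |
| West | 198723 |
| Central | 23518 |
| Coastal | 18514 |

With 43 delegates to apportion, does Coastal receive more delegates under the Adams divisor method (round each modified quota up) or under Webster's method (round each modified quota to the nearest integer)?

Adams

Adams: North 3, South 4, East 7, West 23, Central 3, Coastal 3.
Webster: North 3, South 4, East 7, West 24, Central 3, Coastal 2.
Coastal gets 3 under Adams and 2 under Webster.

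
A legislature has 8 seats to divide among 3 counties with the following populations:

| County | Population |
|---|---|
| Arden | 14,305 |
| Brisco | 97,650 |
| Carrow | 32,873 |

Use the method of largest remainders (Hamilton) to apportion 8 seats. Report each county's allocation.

Arden 1, Brisco 5, Carrow 2

The standard divisor is 144828/8 ≈ 18103.5.
Standard quotas: Arden 0.7902, Brisco 5.3940, Carrow 1.8158.
Lower quotas: Arden 0, Brisco 5, Carrow 1 (sum 6, leaving 2 seats).
Remainders in descending order: Carrow 0.8158, Arden 0.7902, Brisco 0.3940.
Largest remainders: Carrow, Arden receive the extra seats.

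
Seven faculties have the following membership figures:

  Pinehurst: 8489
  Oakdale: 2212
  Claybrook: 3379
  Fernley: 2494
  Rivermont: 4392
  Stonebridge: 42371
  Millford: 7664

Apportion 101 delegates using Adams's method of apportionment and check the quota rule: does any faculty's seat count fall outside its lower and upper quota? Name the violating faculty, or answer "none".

Standard quotas: Pinehurst 12.076, Oakdale 3.147, Claybrook 4.807, Fernley 3.548, Rivermont 6.248, Stonebridge 60.273, Millford 10.902.
Adams allocation: Pinehurst 12, Oakdale 4, Claybrook 5, Fernley 4, Rivermont 7, Stonebridge 58, Millford 11.
Stonebridge has quota 60.273 (lower 60, upper 61) but receives 58 — outside the quota interval.

Stonebridge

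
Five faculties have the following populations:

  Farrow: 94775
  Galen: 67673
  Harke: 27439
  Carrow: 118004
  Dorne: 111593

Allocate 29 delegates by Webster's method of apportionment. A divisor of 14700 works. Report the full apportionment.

With modified divisor 14700: modified quotas Farrow 6.447, Galen 4.604, Harke 1.867, Carrow 8.027, Dorne 7.591.
Rounding to the nearest integer: Farrow 6, Galen 5, Harke 2, Carrow 8, Dorne 8 (total 29).

Farrow 6, Galen 5, Harke 2, Carrow 8, Dorne 8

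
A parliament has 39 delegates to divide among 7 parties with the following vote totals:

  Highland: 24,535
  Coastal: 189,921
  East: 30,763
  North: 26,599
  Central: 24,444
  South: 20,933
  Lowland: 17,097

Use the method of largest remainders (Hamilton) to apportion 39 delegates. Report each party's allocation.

Total 334292; standard divisor 334292/39 ≈ 8571.59.
Standard quotas: Highland 2.8624, Coastal 22.1570, East 3.5889, North 3.1032, Central 2.8517, South 2.4421, Lowland 1.9946.
Lower quotas: Highland 2, Coastal 22, East 3, North 3, Central 2, South 2, Lowland 1 (sum 35, leaving 4 seats).
Remainders in descending order: Lowland 0.9946, Highland 0.8624, Central 0.8517, East 0.5889, South 0.4421, Coastal 0.1570, North 0.1032.
Largest remainders: Lowland, Highland, Central, East receive the extra seats.

Highland=3; Coastal=22; East=4; North=3; Central=3; South=2; Lowland=2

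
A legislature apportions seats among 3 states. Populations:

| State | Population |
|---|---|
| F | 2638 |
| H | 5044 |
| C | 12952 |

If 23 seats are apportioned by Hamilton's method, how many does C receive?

Total 20634; standard divisor 20634/23 ≈ 897.13.
Standard quotas: F 2.9405, H 5.6224, C 14.4371.
Lower quotas: F 2, H 5, C 14 (sum 21, leaving 2 seats).
Remainders in descending order: F 0.9405, H 0.6224, C 0.4371.
Largest remainders: F, H receive the extra seats.
C receives 14.

14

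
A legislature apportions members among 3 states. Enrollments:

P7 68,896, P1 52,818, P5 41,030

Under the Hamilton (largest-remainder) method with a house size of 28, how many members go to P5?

7

The standard divisor is 162744/28 ≈ 5812.286.
Standard quotas: P7 11.8535, P1 9.0873, P5 7.0592.
Lower quotas: P7 11, P1 9, P5 7 (sum 27, leaving 1 seat).
Remainders in descending order: P7 0.8535, P1 0.0873, P5 0.0592.
The surplus seat goes to P7.
P5 receives 7.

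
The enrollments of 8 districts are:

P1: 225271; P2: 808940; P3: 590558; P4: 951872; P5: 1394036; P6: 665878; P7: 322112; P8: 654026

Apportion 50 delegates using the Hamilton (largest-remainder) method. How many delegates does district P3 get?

5

Standard divisor: 5612693 ÷ 50 ≈ 112253.86.
Standard quotas: P1 2.0068, P2 7.2063, P3 5.2609, P4 8.4796, P5 12.4186, P6 5.9319, P7 2.8695, P8 5.8263.
Lower quotas: P1 2, P2 7, P3 5, P4 8, P5 12, P6 5, P7 2, P8 5 (sum 46, leaving 4 seats).
Remainders in descending order: P6 0.9319, P7 0.8695, P8 0.8263, P4 0.4796, P5 0.4186, P3 0.2609, P2 0.2063, P1 0.0068.
The surplus seats go to P6, P7, P8, P4.
P3 receives 5.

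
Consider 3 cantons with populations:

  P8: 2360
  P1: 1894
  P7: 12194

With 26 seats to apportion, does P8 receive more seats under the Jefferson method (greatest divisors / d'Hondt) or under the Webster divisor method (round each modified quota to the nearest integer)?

Webster

Jefferson: P8 3, P1 3, P7 20.
Webster: P8 4, P1 3, P7 19.
P8 gets 3 under Jefferson and 4 under Webster.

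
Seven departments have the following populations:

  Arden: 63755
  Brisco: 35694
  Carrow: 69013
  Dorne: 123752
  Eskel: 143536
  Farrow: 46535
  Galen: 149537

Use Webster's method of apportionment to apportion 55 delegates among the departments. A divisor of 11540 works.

Arden=6, Brisco=3, Carrow=6, Dorne=11, Eskel=12, Farrow=4, Galen=13

With modified divisor 11540: modified quotas Arden 5.525, Brisco 3.093, Carrow 5.980, Dorne 10.724, Eskel 12.438, Farrow 4.032, Galen 12.958.
Rounding to the nearest integer: Arden 6, Brisco 3, Carrow 6, Dorne 11, Eskel 12, Farrow 4, Galen 13 (total 55).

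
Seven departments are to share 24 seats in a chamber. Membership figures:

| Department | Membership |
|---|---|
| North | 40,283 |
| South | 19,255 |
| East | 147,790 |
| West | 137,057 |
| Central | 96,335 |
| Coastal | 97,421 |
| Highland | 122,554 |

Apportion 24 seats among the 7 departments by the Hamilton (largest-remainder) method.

Standard divisor: 660695 ÷ 24 ≈ 27528.958.
Standard quotas: North 1.4633, South 0.6994, East 5.3685, West 4.9786, Central 3.4994, Coastal 3.5389, Highland 4.4518.
Lower quotas: North 1, South 0, East 5, West 4, Central 3, Coastal 3, Highland 4 (sum 20, leaving 4 seats).
Remainders in descending order: West 0.9786, South 0.6994, Coastal 0.5389, Central 0.4994, North 0.4633, Highland 0.4518, East 0.3685.
The surplus seats go to West, South, Coastal, Central.

North: 1; South: 1; East: 5; West: 5; Central: 4; Coastal: 4; Highland: 4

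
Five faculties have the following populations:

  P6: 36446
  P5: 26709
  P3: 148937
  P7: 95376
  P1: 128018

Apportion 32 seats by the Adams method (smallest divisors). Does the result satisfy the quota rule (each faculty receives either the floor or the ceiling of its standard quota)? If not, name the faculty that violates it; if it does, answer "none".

none

Standard quotas: P6 2.678, P5 1.963, P3 10.944, P7 7.008, P1 9.407.
Adams allocation: P6 3, P5 2, P3 11, P7 7, P1 9.
Every allocation lies between the lower and upper quota.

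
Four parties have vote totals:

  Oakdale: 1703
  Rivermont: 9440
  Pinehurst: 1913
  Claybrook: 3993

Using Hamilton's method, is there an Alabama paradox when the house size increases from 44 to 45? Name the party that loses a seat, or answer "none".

Oakdale

At 44 seats: Oakdale 5, Rivermont 24, Pinehurst 5, Claybrook 10.
At 45 seats: Oakdale 4, Rivermont 25, Pinehurst 5, Claybrook 11.
Oakdale drops from 5 to 4.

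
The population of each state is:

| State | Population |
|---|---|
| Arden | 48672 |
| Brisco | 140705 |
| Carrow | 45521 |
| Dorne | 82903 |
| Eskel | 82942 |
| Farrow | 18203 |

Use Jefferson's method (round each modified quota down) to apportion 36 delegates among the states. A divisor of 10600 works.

Arden 4; Brisco 13; Carrow 4; Dorne 7; Eskel 7; Farrow 1

With modified divisor 10600: modified quotas Arden 4.592, Brisco 13.274, Carrow 4.294, Dorne 7.821, Eskel 7.825, Farrow 1.717.
Rounding down: Arden 4, Brisco 13, Carrow 4, Dorne 7, Eskel 7, Farrow 1 (total 36).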